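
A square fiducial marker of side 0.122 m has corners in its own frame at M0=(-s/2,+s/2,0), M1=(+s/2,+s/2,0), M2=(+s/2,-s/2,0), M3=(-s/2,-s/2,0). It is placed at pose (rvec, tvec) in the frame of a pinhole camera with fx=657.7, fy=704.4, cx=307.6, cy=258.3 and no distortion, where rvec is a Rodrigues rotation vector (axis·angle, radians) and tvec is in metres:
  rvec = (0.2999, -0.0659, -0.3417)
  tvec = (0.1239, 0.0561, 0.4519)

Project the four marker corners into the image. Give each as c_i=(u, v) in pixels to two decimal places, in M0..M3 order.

Intrinsics K: fx=657.7, fy=704.4, cx=307.6, cy=258.3
Marker side s = 0.122 m; corners in marker frame (Z=0):
  M0 = (-0.0610, +0.0610, 0)
  M1 = (+0.0610, +0.0610, 0)
  M2 = (+0.0610, -0.0610, 0)
  M3 = (-0.0610, -0.0610, 0)
rvec = (0.2999, -0.0659, -0.3417), |rvec| = θ = 0.45939 rad = 26.321°
Rodrigues: sinθ=0.44340, 1−cosθ=0.10368; R = I + sinθ·[k]× + (1−cosθ)·[k]×²:
    [+0.94051 +0.32010 -0.11395]
    [-0.33952 +0.89846 -0.27840]
    [+0.01326 +0.30052 +0.95368]
t = (0.1239, 0.0561, 0.4519) m
M0: Pc = R·M0+t = (+0.08606, +0.13162, +0.46942); u = 657.7·(+0.08606)/0.46942 + 307.6 = 428.1702, v = 704.4·(+0.13162)/0.46942 + 258.3 = 455.7989
M1: Pc = R·M1+t = (+0.20080, +0.09020, +0.47104); u = 657.7·(+0.20080)/0.47104 + 307.6 = 587.9665, v = 704.4·(+0.09020)/0.47104 + 258.3 = 393.1790
M2: Pc = R·M2+t = (+0.16174, -0.01942, +0.43438); u = 657.7·(+0.16174)/0.43438 + 307.6 = 552.5016, v = 704.4·(-0.01942)/0.43438 + 258.3 = 226.8139
M3: Pc = R·M3+t = (+0.04700, +0.02200, +0.43276); u = 657.7·(+0.04700)/0.43276 + 307.6 = 379.0346, v = 704.4·(+0.02200)/0.43276 + 258.3 = 294.1170

c0=(428.17, 455.80) c1=(587.97, 393.18) c2=(552.50, 226.81) c3=(379.03, 294.12)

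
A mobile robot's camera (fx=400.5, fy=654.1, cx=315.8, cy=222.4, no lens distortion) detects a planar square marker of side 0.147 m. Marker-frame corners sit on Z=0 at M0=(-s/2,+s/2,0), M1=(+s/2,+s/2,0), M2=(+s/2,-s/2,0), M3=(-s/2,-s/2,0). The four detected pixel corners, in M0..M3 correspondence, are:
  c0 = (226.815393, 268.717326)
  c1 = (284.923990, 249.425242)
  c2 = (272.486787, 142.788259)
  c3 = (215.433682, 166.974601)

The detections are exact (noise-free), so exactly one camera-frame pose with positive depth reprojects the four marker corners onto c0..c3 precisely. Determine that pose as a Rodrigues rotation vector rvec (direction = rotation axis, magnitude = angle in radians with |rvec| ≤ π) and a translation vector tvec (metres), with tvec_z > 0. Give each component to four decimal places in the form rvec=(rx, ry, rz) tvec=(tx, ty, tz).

rvec=(-0.0210, 0.3084, -0.1987) tvec=(-0.1504, -0.0212, 0.9041)

Intrinsics K: fx=400.5, fy=654.1, cx=315.8, cy=222.4
Marker side s = 0.147 m; corners in marker frame (Z=0):
  M0 = (-0.0735, +0.0735, 0)
  M1 = (+0.0735, +0.0735, 0)
  M2 = (+0.0735, -0.0735, 0)
  M3 = (-0.0735, -0.0735, 0)
Detected image corners:
  c0 = (226.815393, 268.717326) px
  c1 = (284.923990, 249.425242) px
  c2 = (272.486787, 142.788259) px
  c3 = (215.433682, 166.974601) px
Planar DLT: solve 8×8 A·h = b for H (H[2,2]=1):
  H  [+308.90085 +66.88903 +249.18936]
  H  [-216.52082 +696.74121 +207.02591]
  H  [-0.33128 -0.05618 +1.00000]
B = K⁻¹H; ‖b₁‖=1.106119, ‖b₂‖=1.106119; λ = 2/(‖b₁‖+‖b₂‖) = 0.904062, sign → tz>0 ⇒ λ=+0.904062
r₁ = λ·B[:,0] = (+0.93345,-0.19743,-0.29949); r₂ = λ·B[:,1] = (+0.19104,+0.98027,-0.05079)
r₃ = r₁×r₂ = (+0.30361,-0.00981,+0.95275); SVD([r₁ r₂ r₃]) → R = UVᵀ:
  R  [+0.93345 +0.19104 +0.30361]
  R  [-0.19743 +0.98027 -0.00981]
  R  [-0.29949 -0.05079 +0.95275]
t = (-0.15036, -0.02125, +0.90406) m
tr R = 2.866460; θ = arccos((tr R − 1)/2) = 0.367496 rad = 21.056°
axis k = ((R−Rᵀ)₃₂, (R−Rᵀ)₁₃, (R−Rᵀ)₂₁) / (2 sinθ) = (-0.057038, +0.839326, -0.540627)
rvec = θ·k = (-0.020961, +0.308449, -0.198678)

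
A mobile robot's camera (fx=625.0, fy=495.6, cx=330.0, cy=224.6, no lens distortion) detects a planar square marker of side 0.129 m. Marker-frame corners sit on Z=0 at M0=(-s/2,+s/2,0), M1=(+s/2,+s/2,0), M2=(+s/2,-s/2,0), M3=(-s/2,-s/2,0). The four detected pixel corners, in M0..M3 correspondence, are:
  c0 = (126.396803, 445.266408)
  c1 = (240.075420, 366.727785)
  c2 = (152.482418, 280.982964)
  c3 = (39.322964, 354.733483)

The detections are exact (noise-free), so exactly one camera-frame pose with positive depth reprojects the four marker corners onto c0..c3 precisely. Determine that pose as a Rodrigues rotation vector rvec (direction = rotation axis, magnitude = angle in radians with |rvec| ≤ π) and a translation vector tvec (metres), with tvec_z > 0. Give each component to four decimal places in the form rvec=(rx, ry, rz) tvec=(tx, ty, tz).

rvec=(-0.1655, -0.0845, -0.7067) tvec=(-0.1727, 0.1559, 0.5675)

Intrinsics K: fx=625.0, fy=495.6, cx=330.0, cy=224.6
Marker side s = 0.129 m; corners in marker frame (Z=0):
  M0 = (-0.0645, +0.0645, 0)
  M1 = (+0.0645, +0.0645, 0)
  M2 = (+0.0645, -0.0645, 0)
  M3 = (-0.0645, -0.0645, 0)
Detected image corners:
  c0 = (126.396803, 445.266408) px
  c1 = (240.075420, 366.727785) px
  c2 = (152.482418, 280.982964) px
  c3 = (39.322964, 354.733483) px
Planar DLT: solve 8×8 A·h = b for H (H[2,2]=1):
  H  [+911.91591 +646.88155 +139.81862]
  H  [-505.14360 +604.77665 +360.73777]
  H  [+0.23448 -0.21604 +1.00000]
B = K⁻¹H; ‖b₁‖=1.762015, ‖b₂‖=1.762015; λ = 2/(‖b₁‖+‖b₂‖) = 0.567532, sign → tz>0 ⇒ λ=+0.567532
r₁ = λ·B[:,0] = (+0.75780,-0.63877,+0.13308); r₂ = λ·B[:,1] = (+0.65214,+0.74812,-0.12261)
r₃ = r₁×r₂ = (-0.02124,+0.17970,+0.98349); SVD([r₁ r₂ r₃]) → R = UVᵀ:
  R  [+0.75780 +0.65214 -0.02124]
  R  [-0.63877 +0.74812 +0.17970]
  R  [+0.13308 -0.12261 +0.98349]
t = (-0.17269, +0.15590, +0.56753) m
tr R = 2.489414; θ = arccos((tr R − 1)/2) = 0.730701 rad = 41.866°
axis k = ((R−Rᵀ)₃₂, (R−Rᵀ)₁₃, (R−Rᵀ)₂₁) / (2 sinθ) = (-0.226482, -0.115611, -0.967130)
rvec = θ·k = (-0.165491, -0.084477, -0.706682)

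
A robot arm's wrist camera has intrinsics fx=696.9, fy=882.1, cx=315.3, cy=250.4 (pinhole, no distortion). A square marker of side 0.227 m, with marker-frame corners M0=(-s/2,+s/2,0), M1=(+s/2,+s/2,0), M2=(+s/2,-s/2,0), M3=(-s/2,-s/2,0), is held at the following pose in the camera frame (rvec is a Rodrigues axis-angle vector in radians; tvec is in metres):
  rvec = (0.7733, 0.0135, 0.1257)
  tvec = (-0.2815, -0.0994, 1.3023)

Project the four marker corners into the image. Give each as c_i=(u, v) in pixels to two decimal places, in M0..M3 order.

c0=(109.70, 229.65) c1=(224.17, 246.85) c2=(226.37, 130.77) c3=(97.05, 110.61)

Intrinsics K: fx=696.9, fy=882.1, cx=315.3, cy=250.4
Marker side s = 0.227 m; corners in marker frame (Z=0):
  M0 = (-0.1135, +0.1135, 0)
  M1 = (+0.1135, +0.1135, 0)
  M2 = (+0.1135, -0.1135, 0)
  M3 = (-0.1135, -0.1135, 0)
rvec = (0.7733, 0.0135, 0.1257), |rvec| = θ = 0.78357 rad = 44.895°
Rodrigues: sinθ=0.70581, 1−cosθ=0.29160; R = I + sinθ·[k]× + (1−cosθ)·[k]×²:
    [+0.99241 -0.10827 +0.05833]
    [+0.11818 +0.70849 -0.69576]
    [+0.03401 +0.69737 +0.71591]
t = (-0.2815, -0.0994, 1.3023) m
M0: Pc = R·M0+t = (-0.40643, -0.03240, +1.37759); u = 696.9·(-0.40643)/1.37759 + 315.3 = 109.6956, v = 882.1·(-0.03240)/1.37759 + 250.4 = 229.6532
M1: Pc = R·M1+t = (-0.18115, -0.00557, +1.38531); u = 696.9·(-0.18115)/1.38531 + 315.3 = 224.1700, v = 882.1·(-0.00557)/1.38531 + 250.4 = 246.8516
M2: Pc = R·M2+t = (-0.15657, -0.16640, +1.22701); u = 696.9·(-0.15657)/1.22701 + 315.3 = 226.3717, v = 882.1·(-0.16640)/1.22701 + 250.4 = 130.7749
M3: Pc = R·M3+t = (-0.38185, -0.19323, +1.21929); u = 696.9·(-0.38185)/1.21929 + 315.3 = 97.0488, v = 882.1·(-0.19323)/1.21929 + 250.4 = 110.6089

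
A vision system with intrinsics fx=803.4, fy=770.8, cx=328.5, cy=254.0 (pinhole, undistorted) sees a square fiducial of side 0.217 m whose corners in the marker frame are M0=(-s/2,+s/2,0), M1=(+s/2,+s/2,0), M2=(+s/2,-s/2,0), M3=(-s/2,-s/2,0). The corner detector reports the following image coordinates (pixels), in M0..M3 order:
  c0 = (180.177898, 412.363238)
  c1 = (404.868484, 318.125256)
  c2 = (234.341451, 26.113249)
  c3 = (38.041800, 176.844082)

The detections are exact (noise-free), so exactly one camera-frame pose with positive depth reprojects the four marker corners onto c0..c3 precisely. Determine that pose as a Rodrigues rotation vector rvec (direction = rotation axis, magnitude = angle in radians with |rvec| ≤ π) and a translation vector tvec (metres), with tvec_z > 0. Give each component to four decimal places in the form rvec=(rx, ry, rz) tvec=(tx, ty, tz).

Intrinsics K: fx=803.4, fy=770.8, cx=328.5, cy=254.0
Marker side s = 0.217 m; corners in marker frame (Z=0):
  M0 = (-0.1085, +0.1085, 0)
  M1 = (+0.1085, +0.1085, 0)
  M2 = (+0.1085, -0.1085, 0)
  M3 = (-0.1085, -0.1085, 0)
Detected image corners:
  c0 = (180.177898, 412.363238) px
  c1 = (404.868484, 318.125256) px
  c2 = (234.341451, 26.113249) px
  c3 = (38.041800, 176.844082) px
Planar DLT: solve 8×8 A·h = b for H (H[2,2]=1):
  H  [+767.29266 +731.45745 +204.22905]
  H  [-784.61832 +1221.45659 +240.85014]
  H  [-0.94851 +0.08289 +1.00000]
B = K⁻¹H; ‖b₁‖=1.789010, ‖b₂‖=1.789010; λ = 2/(‖b₁‖+‖b₂‖) = 0.558968, sign → tz>0 ⇒ λ=+0.558968
r₁ = λ·B[:,0] = (+0.75063,-0.39428,-0.53018); r₂ = λ·B[:,1] = (+0.48997,+0.87051,+0.04633)
r₃ = r₁×r₂ = (+0.44326,-0.29455,+0.84662); SVD([r₁ r₂ r₃]) → R = UVᵀ:
  R  [+0.75063 +0.48997 +0.44326]
  R  [-0.39428 +0.87051 -0.29455]
  R  [-0.53018 +0.04633 +0.84662]
t = (-0.08646, -0.00954, +0.55897) m
tr R = 2.467755; θ = arccos((tr R − 1)/2) = 0.746784 rad = 42.788°
axis k = ((R−Rᵀ)₃₂, (R−Rᵀ)₁₃, (R−Rᵀ)₂₁) / (2 sinθ) = (+0.250915, +0.716526, -0.650870)
rvec = θ·k = (+0.187379, +0.535090, -0.486059)

rvec=(0.1874, 0.5351, -0.4861) tvec=(-0.0865, -0.0095, 0.5590)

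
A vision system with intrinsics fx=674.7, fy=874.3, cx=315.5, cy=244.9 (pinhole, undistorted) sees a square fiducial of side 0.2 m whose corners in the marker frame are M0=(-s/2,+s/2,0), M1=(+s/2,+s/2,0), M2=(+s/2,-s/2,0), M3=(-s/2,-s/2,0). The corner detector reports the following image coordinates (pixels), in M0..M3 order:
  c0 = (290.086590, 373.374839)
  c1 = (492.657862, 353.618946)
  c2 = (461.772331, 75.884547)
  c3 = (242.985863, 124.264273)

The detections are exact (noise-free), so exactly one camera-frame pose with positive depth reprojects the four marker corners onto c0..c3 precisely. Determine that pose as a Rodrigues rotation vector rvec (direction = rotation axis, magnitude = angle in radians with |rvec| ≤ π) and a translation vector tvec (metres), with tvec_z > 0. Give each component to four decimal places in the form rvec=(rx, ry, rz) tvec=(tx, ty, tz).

rvec=(0.3307, 0.2837, -0.1666) tvec=(0.0483, -0.0043, 0.6237)

Intrinsics K: fx=674.7, fy=874.3, cx=315.5, cy=244.9
Marker side s = 0.2 m; corners in marker frame (Z=0):
  M0 = (-0.1000, +0.1000, 0)
  M1 = (+0.1000, +0.1000, 0)
  M2 = (+0.1000, -0.1000, 0)
  M3 = (-0.1000, -0.1000, 0)
Detected image corners:
  c0 = (290.086590, 373.374839) px
  c1 = (492.657862, 353.618946) px
  c2 = (461.772331, 75.884547) px
  c3 = (242.985863, 124.264273) px
Planar DLT: solve 8×8 A·h = b for H (H[2,2]=1):
  H  [+872.22868 +373.20431 +367.72252]
  H  [-278.66746 +1423.53941 +238.85035]
  H  [-0.48200 +0.47404 +1.00000]
B = K⁻¹H; ‖b₁‖=1.603394, ‖b₂‖=1.603394; λ = 2/(‖b₁‖+‖b₂‖) = 0.623677, sign → tz>0 ⇒ λ=+0.623677
r₁ = λ·B[:,0] = (+0.94684,-0.11458,-0.30061); r₂ = λ·B[:,1] = (+0.20673,+0.93266,+0.29565)
r₃ = r₁×r₂ = (+0.24649,-0.34208,+0.90677); SVD([r₁ r₂ r₃]) → R = UVᵀ:
  R  [+0.94684 +0.20673 +0.24649]
  R  [-0.11458 +0.93266 -0.34208]
  R  [-0.30061 +0.29565 +0.90677]
t = (+0.04827, -0.00432, +0.62368) m
tr R = 2.786264; θ = arccos((tr R − 1)/2) = 0.466536 rad = 26.731°
axis k = ((R−Rᵀ)₃₂, (R−Rᵀ)₁₃, (R−Rᵀ)₂₁) / (2 sinθ) = (+0.708909, +0.608172, -0.357177)
rvec = θ·k = (+0.330731, +0.283734, -0.166636)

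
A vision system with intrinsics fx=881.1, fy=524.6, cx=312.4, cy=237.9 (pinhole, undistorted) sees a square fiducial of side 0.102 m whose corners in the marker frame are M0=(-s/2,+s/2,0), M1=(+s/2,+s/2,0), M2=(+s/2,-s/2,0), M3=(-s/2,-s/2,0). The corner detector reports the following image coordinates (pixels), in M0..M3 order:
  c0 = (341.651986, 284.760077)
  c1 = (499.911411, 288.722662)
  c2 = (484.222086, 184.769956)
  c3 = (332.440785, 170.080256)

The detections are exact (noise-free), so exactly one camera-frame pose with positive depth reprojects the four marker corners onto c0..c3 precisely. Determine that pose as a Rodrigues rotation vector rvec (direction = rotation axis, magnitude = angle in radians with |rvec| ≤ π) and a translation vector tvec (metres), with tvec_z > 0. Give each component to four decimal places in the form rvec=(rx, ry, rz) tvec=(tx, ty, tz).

rvec=(-0.2405, -0.5059, 0.0206) tvec=(0.0572, -0.0063, 0.4755)

Intrinsics K: fx=881.1, fy=524.6, cx=312.4, cy=237.9
Marker side s = 0.102 m; corners in marker frame (Z=0):
  M0 = (-0.0510, +0.0510, 0)
  M1 = (+0.0510, +0.0510, 0)
  M2 = (+0.0510, -0.0510, 0)
  M3 = (-0.0510, -0.0510, 0)
Detected image corners:
  c0 = (341.651986, 284.760077) px
  c1 = (499.911411, 288.722662) px
  c2 = (484.222086, 184.769956) px
  c3 = (332.440785, 170.080256) px
Planar DLT: solve 8×8 A·h = b for H (H[2,2]=1):
  H  [+1935.17912 -79.57823 +418.36926]
  H  [+325.73180 +955.24079 +230.95518]
  H  [+1.00388 -0.49032 +1.00000]
B = K⁻¹H; ‖b₁‖=2.102916, ‖b₂‖=2.102916; λ = 2/(‖b₁‖+‖b₂‖) = 0.475530, sign → tz>0 ⇒ λ=+0.475530
r₁ = λ·B[:,0] = (+0.87516,+0.07878,+0.47738); r₂ = λ·B[:,1] = (+0.03972,+0.97163,-0.23316)
r₃ = r₁×r₂ = (-0.48220,+0.22302,+0.84720); SVD([r₁ r₂ r₃]) → R = UVᵀ:
  R  [+0.87516 +0.03972 -0.48220]
  R  [+0.07878 +0.97163 +0.22302]
  R  [+0.47738 -0.23316 +0.84720]
t = (+0.05719, -0.00630, +0.47553) m
tr R = 2.693987; θ = arccos((tr R − 1)/2) = 0.560493 rad = 32.114°
axis k = ((R−Rᵀ)₃₂, (R−Rᵀ)₁₃, (R−Rᵀ)₂₁) / (2 sinθ) = (-0.429059, -0.902529, +0.036736)
rvec = θ·k = (-0.240484, -0.505861, +0.020590)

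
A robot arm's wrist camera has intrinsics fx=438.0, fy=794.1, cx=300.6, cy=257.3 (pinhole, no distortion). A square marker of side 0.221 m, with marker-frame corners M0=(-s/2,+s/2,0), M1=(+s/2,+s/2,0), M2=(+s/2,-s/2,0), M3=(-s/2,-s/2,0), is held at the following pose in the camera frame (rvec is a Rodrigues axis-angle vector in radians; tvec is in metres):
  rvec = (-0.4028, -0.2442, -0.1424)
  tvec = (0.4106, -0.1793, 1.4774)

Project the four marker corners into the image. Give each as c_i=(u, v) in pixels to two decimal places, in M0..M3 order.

Intrinsics K: fx=438.0, fy=794.1, cx=300.6, cy=257.3
Marker side s = 0.221 m; corners in marker frame (Z=0):
  M0 = (-0.1105, +0.1105, 0)
  M1 = (+0.1105, +0.1105, 0)
  M2 = (+0.1105, -0.1105, 0)
  M3 = (-0.1105, -0.1105, 0)
rvec = (-0.4028, -0.2442, -0.1424), |rvec| = θ = 0.49210 rad = 28.195°
Rodrigues: sinθ=0.47247, 1−cosθ=0.11866; R = I + sinθ·[k]× + (1−cosθ)·[k]×²:
    [+0.96084 +0.18492 -0.20636]
    [-0.08852 +0.91056 +0.40378]
    [+0.26257 -0.36970 +0.89128]
t = (0.4106, -0.1793, 1.4774) m
M0: Pc = R·M0+t = (+0.32486, -0.06890, +1.40753); u = 438.0·(+0.32486)/1.40753 + 300.6 = 401.6908, v = 794.1·(-0.06890)/1.40753 + 257.3 = 218.4277
M1: Pc = R·M1+t = (+0.53721, -0.08846, +1.46556); u = 438.0·(+0.53721)/1.46556 + 300.6 = 461.1504, v = 794.1·(-0.08846)/1.46556 + 257.3 = 209.3663
M2: Pc = R·M2+t = (+0.49634, -0.28970, +1.54727); u = 438.0·(+0.49634)/1.54727 + 300.6 = 441.1039, v = 794.1·(-0.28970)/1.54727 + 257.3 = 108.6182
M3: Pc = R·M3+t = (+0.28399, -0.27014, +1.48924); u = 438.0·(+0.28399)/1.48924 + 300.6 = 384.1253, v = 794.1·(-0.27014)/1.48924 + 257.3 = 113.2569

c0=(401.69, 218.43) c1=(461.15, 209.37) c2=(441.10, 108.62) c3=(384.13, 113.26)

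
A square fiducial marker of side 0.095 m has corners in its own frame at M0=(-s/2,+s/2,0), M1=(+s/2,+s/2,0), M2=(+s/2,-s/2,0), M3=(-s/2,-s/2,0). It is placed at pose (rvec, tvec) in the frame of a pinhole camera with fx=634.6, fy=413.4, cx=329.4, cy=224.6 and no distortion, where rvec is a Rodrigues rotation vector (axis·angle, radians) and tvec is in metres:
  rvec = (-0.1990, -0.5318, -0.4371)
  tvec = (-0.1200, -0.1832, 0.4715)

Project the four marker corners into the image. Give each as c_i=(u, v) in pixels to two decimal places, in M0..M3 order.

Intrinsics K: fx=634.6, fy=413.4, cx=329.4, cy=224.6
Marker side s = 0.095 m; corners in marker frame (Z=0):
  M0 = (-0.0475, +0.0475, 0)
  M1 = (+0.0475, +0.0475, 0)
  M2 = (+0.0475, -0.0475, 0)
  M3 = (-0.0475, -0.0475, 0)
rvec = (-0.1990, -0.5318, -0.4371), |rvec| = θ = 0.71657 rad = 41.056°
Rodrigues: sinθ=0.65680, 1−cosθ=0.24594; R = I + sinθ·[k]× + (1−cosθ)·[k]×²:
    [+0.77303 +0.45133 -0.44578]
    [-0.34995 +0.88952 +0.29374]
    [+0.52911 -0.07107 +0.84557]
t = (-0.1200, -0.1832, 0.4715) m
M0: Pc = R·M0+t = (-0.13528, -0.12432, +0.44299); u = 634.6·(-0.13528)/0.44299 + 329.4 = 135.6059, v = 413.4·(-0.12432)/0.44299 + 224.6 = 108.5800
M1: Pc = R·M1+t = (-0.06184, -0.15757, +0.49326); u = 634.6·(-0.06184)/0.49326 + 329.4 = 249.8362, v = 413.4·(-0.15757)/0.49326 + 224.6 = 92.5397
M2: Pc = R·M2+t = (-0.10472, -0.24208, +0.50001); u = 634.6·(-0.10472)/0.50001 + 329.4 = 196.4926, v = 413.4·(-0.24208)/0.50001 + 224.6 = 24.4555
M3: Pc = R·M3+t = (-0.17816, -0.20883, +0.44974); u = 634.6·(-0.17816)/0.44974 + 329.4 = 78.0152, v = 413.4·(-0.20883)/0.44974 + 224.6 = 32.6457

c0=(135.61, 108.58) c1=(249.84, 92.54) c2=(196.49, 24.46) c3=(78.02, 32.65)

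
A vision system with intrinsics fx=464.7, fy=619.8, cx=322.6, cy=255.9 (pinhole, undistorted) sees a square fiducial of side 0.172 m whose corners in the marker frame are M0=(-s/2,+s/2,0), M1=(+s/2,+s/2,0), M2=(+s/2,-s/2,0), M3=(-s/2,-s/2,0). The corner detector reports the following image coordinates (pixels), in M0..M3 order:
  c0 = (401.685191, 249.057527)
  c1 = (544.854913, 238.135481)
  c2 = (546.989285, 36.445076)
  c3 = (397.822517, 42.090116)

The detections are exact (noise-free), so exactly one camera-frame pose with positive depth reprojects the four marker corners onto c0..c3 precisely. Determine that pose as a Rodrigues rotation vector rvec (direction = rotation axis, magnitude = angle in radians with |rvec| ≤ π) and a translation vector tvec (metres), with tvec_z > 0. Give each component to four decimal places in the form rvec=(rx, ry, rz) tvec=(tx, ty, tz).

Intrinsics K: fx=464.7, fy=619.8, cx=322.6, cy=255.9
Marker side s = 0.172 m; corners in marker frame (Z=0):
  M0 = (-0.0860, +0.0860, 0)
  M1 = (+0.0860, +0.0860, 0)
  M2 = (+0.0860, -0.0860, 0)
  M3 = (-0.0860, -0.0860, 0)
Detected image corners:
  c0 = (401.685191, 249.057527) px
  c1 = (544.854913, 238.135481) px
  c2 = (546.989285, 36.445076) px
  c3 = (397.822517, 42.090116) px
Planar DLT: solve 8×8 A·h = b for H (H[2,2]=1):
  H  [+925.01084 +117.12730 +473.85108]
  H  [-25.87508 +1221.35116 +143.46266]
  H  [+0.15978 +0.23759 +1.00000]
B = K⁻¹H; ‖b₁‖=1.889484, ‖b₂‖=1.889484; λ = 2/(‖b₁‖+‖b₂‖) = 0.529245, sign → tz>0 ⇒ λ=+0.529245
r₁ = λ·B[:,0] = (+0.99479,-0.05701,+0.08456); r₂ = λ·B[:,1] = (+0.04610,+0.99099,+0.12574)
r₃ = r₁×r₂ = (-0.09097,-0.12119,+0.98845); SVD([r₁ r₂ r₃]) → R = UVᵀ:
  R  [+0.99479 +0.04610 -0.09097]
  R  [-0.05701 +0.99099 -0.12119]
  R  [+0.08456 +0.12574 +0.98845]
t = (+0.17226, -0.09601, +0.52925) m
tr R = 2.974229; θ = arccos((tr R − 1)/2) = 0.160708 rad = 9.208°
axis k = ((R−Rᵀ)₃₂, (R−Rᵀ)₁₃, (R−Rᵀ)₂₁) / (2 sinθ) = (+0.771590, -0.548492, -0.322190)
rvec = θ·k = (+0.124001, -0.088147, -0.051778)

rvec=(0.1240, -0.0881, -0.0518) tvec=(0.1723, -0.0960, 0.5292)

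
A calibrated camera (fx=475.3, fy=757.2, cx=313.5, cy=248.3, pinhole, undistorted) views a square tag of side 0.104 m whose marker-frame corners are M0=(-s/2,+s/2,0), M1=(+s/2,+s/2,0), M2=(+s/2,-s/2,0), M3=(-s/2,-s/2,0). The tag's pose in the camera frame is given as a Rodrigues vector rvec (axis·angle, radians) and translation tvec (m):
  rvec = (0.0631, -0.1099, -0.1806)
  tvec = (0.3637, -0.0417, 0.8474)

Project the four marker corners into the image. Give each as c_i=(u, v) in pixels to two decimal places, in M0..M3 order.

Intrinsics K: fx=475.3, fy=757.2, cx=313.5, cy=248.3
Marker side s = 0.104 m; corners in marker frame (Z=0):
  M0 = (-0.0520, +0.0520, 0)
  M1 = (+0.0520, +0.0520, 0)
  M2 = (+0.0520, -0.0520, 0)
  M3 = (-0.0520, -0.0520, 0)
rvec = (0.0631, -0.1099, -0.1806), |rvec| = θ = 0.22063 rad = 12.641°
Rodrigues: sinθ=0.21884, 1−cosθ=0.02424; R = I + sinθ·[k]× + (1−cosθ)·[k]×²:
    [+0.97774 +0.17569 -0.11469]
    [-0.18259 +0.98178 -0.05271]
    [+0.10334 +0.07247 +0.99200]
t = (0.3637, -0.0417, 0.8474) m
M0: Pc = R·M0+t = (+0.32199, +0.01885, +0.84580); u = 475.3·(+0.32199)/0.84580 + 313.5 = 494.4460, v = 757.2·(+0.01885)/0.84580 + 248.3 = 265.1729
M1: Pc = R·M1+t = (+0.42368, -0.00014, +0.85654); u = 475.3·(+0.42368)/0.85654 + 313.5 = 548.6015, v = 757.2·(-0.00014)/0.85654 + 248.3 = 248.1741
M2: Pc = R·M2+t = (+0.40541, -0.10225, +0.84900); u = 475.3·(+0.40541)/0.84900 + 313.5 = 540.4598, v = 757.2·(-0.10225)/0.84900 + 248.3 = 157.1091
M3: Pc = R·M3+t = (+0.30372, -0.08326, +0.83826); u = 475.3·(+0.30372)/0.83826 + 313.5 = 485.7130, v = 757.2·(-0.08326)/0.83826 + 248.3 = 173.0933

c0=(494.45, 265.17) c1=(548.60, 248.17) c2=(540.46, 157.11) c3=(485.71, 173.09)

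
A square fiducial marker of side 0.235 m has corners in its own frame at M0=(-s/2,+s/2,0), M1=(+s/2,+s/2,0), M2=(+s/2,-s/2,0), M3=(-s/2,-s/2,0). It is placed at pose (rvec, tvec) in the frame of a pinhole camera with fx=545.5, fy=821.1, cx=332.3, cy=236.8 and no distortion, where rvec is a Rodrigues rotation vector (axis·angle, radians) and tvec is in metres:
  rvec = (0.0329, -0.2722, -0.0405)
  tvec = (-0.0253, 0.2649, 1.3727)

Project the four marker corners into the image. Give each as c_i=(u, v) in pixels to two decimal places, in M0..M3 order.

c0=(277.90, 473.22) c1=(367.91, 456.56) c2=(364.88, 320.30) c3=(274.13, 330.65)

Intrinsics K: fx=545.5, fy=821.1, cx=332.3, cy=236.8
Marker side s = 0.235 m; corners in marker frame (Z=0):
  M0 = (-0.1175, +0.1175, 0)
  M1 = (+0.1175, +0.1175, 0)
  M2 = (+0.1175, -0.1175, 0)
  M3 = (-0.1175, -0.1175, 0)
rvec = (0.0329, -0.2722, -0.0405), |rvec| = θ = 0.27716 rad = 15.880°
Rodrigues: sinθ=0.27362, 1−cosθ=0.03816; R = I + sinθ·[k]× + (1−cosθ)·[k]×²:
    [+0.96238 +0.03553 -0.26939]
    [-0.04443 +0.99865 -0.02700]
    [+0.26807 +0.03796 +0.96265]
t = (-0.0253, 0.2649, 1.3727) m
M0: Pc = R·M0+t = (-0.13420, +0.38746, +1.34566); u = 545.5·(-0.13420)/1.34566 + 332.3 = 277.8969, v = 821.1·(+0.38746)/1.34566 + 236.8 = 473.2226
M1: Pc = R·M1+t = (+0.09195, +0.37702, +1.40866); u = 545.5·(+0.09195)/1.40866 + 332.3 = 367.9092, v = 821.1·(+0.37702)/1.40866 + 236.8 = 456.5633
M2: Pc = R·M2+t = (+0.08360, +0.14234, +1.39974); u = 545.5·(+0.08360)/1.39974 + 332.3 = 364.8817, v = 821.1·(+0.14234)/1.39974 + 236.8 = 320.2969
M3: Pc = R·M3+t = (-0.14255, +0.15278, +1.33674); u = 545.5·(-0.14255)/1.33674 + 332.3 = 274.1262, v = 821.1·(+0.15278)/1.33674 + 236.8 = 330.6457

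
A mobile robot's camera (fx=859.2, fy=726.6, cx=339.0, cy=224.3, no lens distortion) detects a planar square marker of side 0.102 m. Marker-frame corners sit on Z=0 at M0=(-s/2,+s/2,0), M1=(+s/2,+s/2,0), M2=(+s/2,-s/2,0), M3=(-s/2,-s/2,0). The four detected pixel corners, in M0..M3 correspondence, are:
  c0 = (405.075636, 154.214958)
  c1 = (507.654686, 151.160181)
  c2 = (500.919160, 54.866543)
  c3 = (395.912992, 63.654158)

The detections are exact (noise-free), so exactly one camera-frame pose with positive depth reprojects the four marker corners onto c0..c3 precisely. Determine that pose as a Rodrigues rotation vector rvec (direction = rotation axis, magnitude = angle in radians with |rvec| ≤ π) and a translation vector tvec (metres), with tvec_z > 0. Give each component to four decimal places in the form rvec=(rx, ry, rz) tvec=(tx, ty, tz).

rvec=(0.2417, 0.4847, -0.0468) tvec=(0.1040, -0.1293, 0.7988)

Intrinsics K: fx=859.2, fy=726.6, cx=339.0, cy=224.3
Marker side s = 0.102 m; corners in marker frame (Z=0):
  M0 = (-0.0510, +0.0510, 0)
  M1 = (+0.0510, +0.0510, 0)
  M2 = (+0.0510, -0.0510, 0)
  M3 = (-0.0510, -0.0510, 0)
Detected image corners:
  c0 = (405.075636, 154.214958) px
  c1 = (507.654686, 151.160181) px
  c2 = (500.919160, 54.866543) px
  c3 = (395.912992, 63.654158) px
Planar DLT: solve 8×8 A·h = b for H (H[2,2]=1):
  H  [+753.11351 +202.24216 +450.89990]
  H  [-119.57016 +944.15279 +106.71495]
  H  [-0.58422 +0.27400 +1.00000]
B = K⁻¹H; ‖b₁‖=1.251832, ‖b₂‖=1.251832; λ = 2/(‖b₁‖+‖b₂‖) = 0.798829, sign → tz>0 ⇒ λ=+0.798829
r₁ = λ·B[:,0] = (+0.88433,+0.01261,-0.46669); r₂ = λ·B[:,1] = (+0.10167,+0.97044,+0.21888)
r₃ = r₁×r₂ = (+0.45566,-0.24101,+0.85691); SVD([r₁ r₂ r₃]) → R = UVᵀ:
  R  [+0.88433 +0.10167 +0.45566]
  R  [+0.01261 +0.97044 -0.24101]
  R  [-0.46669 +0.21888 +0.85691]
t = (+0.10404, -0.12927, +0.79883) m
tr R = 2.711679; θ = arccos((tr R − 1)/2) = 0.543624 rad = 31.147°
axis k = ((R−Rᵀ)₃₂, (R−Rᵀ)₁₃, (R−Rᵀ)₂₁) / (2 sinθ) = (+0.444562, +0.891601, -0.086093)
rvec = θ·k = (+0.241675, +0.484696, -0.046802)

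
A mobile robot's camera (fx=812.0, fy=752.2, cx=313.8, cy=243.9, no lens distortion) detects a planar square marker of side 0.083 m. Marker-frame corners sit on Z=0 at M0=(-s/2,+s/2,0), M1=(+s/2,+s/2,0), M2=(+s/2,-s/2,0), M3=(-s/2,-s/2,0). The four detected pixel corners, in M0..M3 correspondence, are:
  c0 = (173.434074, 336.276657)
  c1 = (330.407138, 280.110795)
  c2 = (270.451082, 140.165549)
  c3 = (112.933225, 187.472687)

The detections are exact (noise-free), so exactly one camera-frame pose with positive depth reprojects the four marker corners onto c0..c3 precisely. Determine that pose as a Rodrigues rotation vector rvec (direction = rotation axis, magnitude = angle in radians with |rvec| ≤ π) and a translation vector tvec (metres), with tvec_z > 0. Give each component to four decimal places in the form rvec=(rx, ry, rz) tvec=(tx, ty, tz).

Intrinsics K: fx=812.0, fy=752.2, cx=313.8, cy=243.9
Marker side s = 0.083 m; corners in marker frame (Z=0):
  M0 = (-0.0415, +0.0415, 0)
  M1 = (+0.0415, +0.0415, 0)
  M2 = (+0.0415, -0.0415, 0)
  M3 = (-0.0415, -0.0415, 0)
Detected image corners:
  c0 = (173.434074, 336.276657) px
  c1 = (330.407138, 280.110795) px
  c2 = (270.451082, 140.165549) px
  c3 = (112.933225, 187.472687) px
Planar DLT: solve 8×8 A·h = b for H (H[2,2]=1):
  H  [+2041.65433 +678.46916 +223.70500]
  H  [-466.34194 +1687.88546 +234.65852]
  H  [+0.66320 -0.21228 +1.00000]
B = K⁻¹H; ‖b₁‖=2.497179, ‖b₂‖=2.497179; λ = 2/(‖b₁‖+‖b₂‖) = 0.400452, sign → tz>0 ⇒ λ=+0.400452
r₁ = λ·B[:,0] = (+0.90424,-0.33438,+0.26558); r₂ = λ·B[:,1] = (+0.36745,+0.92615,-0.08501)
r₃ = r₁×r₂ = (-0.21754,+0.17445,+0.96033); SVD([r₁ r₂ r₃]) → R = UVᵀ:
  R  [+0.90424 +0.36745 -0.21754]
  R  [-0.33438 +0.92615 +0.17445]
  R  [+0.26558 -0.08501 +0.96033]
t = (-0.04443, -0.00492, +0.40045) m
tr R = 2.790728; θ = arccos((tr R − 1)/2) = 0.461549 rad = 26.445°
axis k = ((R−Rᵀ)₃₂, (R−Rᵀ)₁₃, (R−Rᵀ)₂₁) / (2 sinθ) = (-0.291310, -0.542424, -0.787982)
rvec = θ·k = (-0.134454, -0.250355, -0.363692)

rvec=(-0.1345, -0.2504, -0.3637) tvec=(-0.0444, -0.0049, 0.4005)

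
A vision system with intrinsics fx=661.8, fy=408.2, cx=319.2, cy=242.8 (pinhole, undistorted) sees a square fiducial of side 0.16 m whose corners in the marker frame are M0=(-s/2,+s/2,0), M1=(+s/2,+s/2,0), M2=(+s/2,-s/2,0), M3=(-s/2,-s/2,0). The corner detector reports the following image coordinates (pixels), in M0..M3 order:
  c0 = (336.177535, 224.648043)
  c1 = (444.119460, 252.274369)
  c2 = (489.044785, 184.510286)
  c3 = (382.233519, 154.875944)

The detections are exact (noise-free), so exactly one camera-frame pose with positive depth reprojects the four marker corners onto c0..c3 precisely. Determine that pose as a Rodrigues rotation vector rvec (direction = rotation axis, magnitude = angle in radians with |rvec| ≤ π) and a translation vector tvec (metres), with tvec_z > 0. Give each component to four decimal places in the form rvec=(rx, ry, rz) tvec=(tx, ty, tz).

Intrinsics K: fx=661.8, fy=408.2, cx=319.2, cy=242.8
Marker side s = 0.16 m; corners in marker frame (Z=0):
  M0 = (-0.0800, +0.0800, 0)
  M1 = (+0.0800, +0.0800, 0)
  M2 = (+0.0800, -0.0800, 0)
  M3 = (-0.0800, -0.0800, 0)
Detected image corners:
  c0 = (336.177535, 224.648043) px
  c1 = (444.119460, 252.274369) px
  c2 = (489.044785, 184.510286) px
  c3 = (382.233519, 154.875944) px
Planar DLT: solve 8×8 A·h = b for H (H[2,2]=1):
  H  [+744.77795 -280.22803 +413.64238]
  H  [+215.34758 +431.70688 +204.30840]
  H  [+0.17843 +0.00978 +1.00000]
B = K⁻¹H; ‖b₁‖=1.135618, ‖b₂‖=1.135618; λ = 2/(‖b₁‖+‖b₂‖) = 0.880578, sign → tz>0 ⇒ λ=+0.880578
r₁ = λ·B[:,0] = (+0.91521,+0.37110,+0.15712); r₂ = λ·B[:,1] = (-0.37702,+0.92617,+0.00861)
r₃ = r₁×r₂ = (-0.14232,-0.06712,+0.98754); SVD([r₁ r₂ r₃]) → R = UVᵀ:
  R  [+0.91521 -0.37702 -0.14232]
  R  [+0.37110 +0.92617 -0.06712]
  R  [+0.15712 +0.00861 +0.98754]
t = (+0.12566, -0.08303, +0.88058) m
tr R = 2.828912; θ = arccos((tr R − 1)/2) = 0.416634 rad = 23.871°
axis k = ((R−Rᵀ)₃₂, (R−Rᵀ)₁₃, (R−Rᵀ)₂₁) / (2 sinθ) = (+0.093568, -0.369969, +0.924320)
rvec = θ·k = (+0.038984, -0.154142, +0.385103)

rvec=(0.0390, -0.1541, 0.3851) tvec=(0.1257, -0.0830, 0.8806)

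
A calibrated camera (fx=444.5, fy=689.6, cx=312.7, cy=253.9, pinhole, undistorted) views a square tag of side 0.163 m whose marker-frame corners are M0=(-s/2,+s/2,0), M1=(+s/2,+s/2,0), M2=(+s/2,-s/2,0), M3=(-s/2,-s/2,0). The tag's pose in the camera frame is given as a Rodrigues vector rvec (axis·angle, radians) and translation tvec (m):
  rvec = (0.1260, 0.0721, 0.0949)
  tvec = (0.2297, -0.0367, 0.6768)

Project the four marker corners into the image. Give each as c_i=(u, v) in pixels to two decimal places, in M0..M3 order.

Intrinsics K: fx=444.5, fy=689.6, cx=312.7, cy=253.9
Marker side s = 0.163 m; corners in marker frame (Z=0):
  M0 = (-0.0815, +0.0815, 0)
  M1 = (+0.0815, +0.0815, 0)
  M2 = (+0.0815, -0.0815, 0)
  M3 = (-0.0815, -0.0815, 0)
rvec = (0.1260, 0.0721, 0.0949), |rvec| = θ = 0.17344 rad = 9.937°
Rodrigues: sinθ=0.17257, 1−cosθ=0.01500; R = I + sinθ·[k]× + (1−cosθ)·[k]×²:
    [+0.99292 -0.08989 +0.07770]
    [+0.09896 +0.98759 -0.12196]
    [-0.06578 +0.12878 +0.98949]
t = (0.2297, -0.0367, 0.6768) m
M0: Pc = R·M0+t = (+0.14145, +0.03572, +0.69266); u = 444.5·(+0.14145)/0.69266 + 312.7 = 403.4737, v = 689.6·(+0.03572)/0.69266 + 253.9 = 289.4661
M1: Pc = R·M1+t = (+0.30330, +0.05185, +0.68194); u = 444.5·(+0.30330)/0.68194 + 312.7 = 510.3951, v = 689.6·(+0.05185)/0.68194 + 253.9 = 306.3363
M2: Pc = R·M2+t = (+0.31795, -0.10912, +0.66094); u = 444.5·(+0.31795)/0.66094 + 312.7 = 526.5281, v = 689.6·(-0.10912)/0.66094 + 253.9 = 140.0450
M3: Pc = R·M3+t = (+0.15610, -0.12525, +0.67166); u = 444.5·(+0.15610)/0.67166 + 312.7 = 416.0076, v = 689.6·(-0.12525)/0.67166 + 253.9 = 125.3019

c0=(403.47, 289.47) c1=(510.40, 306.34) c2=(526.53, 140.05) c3=(416.01, 125.30)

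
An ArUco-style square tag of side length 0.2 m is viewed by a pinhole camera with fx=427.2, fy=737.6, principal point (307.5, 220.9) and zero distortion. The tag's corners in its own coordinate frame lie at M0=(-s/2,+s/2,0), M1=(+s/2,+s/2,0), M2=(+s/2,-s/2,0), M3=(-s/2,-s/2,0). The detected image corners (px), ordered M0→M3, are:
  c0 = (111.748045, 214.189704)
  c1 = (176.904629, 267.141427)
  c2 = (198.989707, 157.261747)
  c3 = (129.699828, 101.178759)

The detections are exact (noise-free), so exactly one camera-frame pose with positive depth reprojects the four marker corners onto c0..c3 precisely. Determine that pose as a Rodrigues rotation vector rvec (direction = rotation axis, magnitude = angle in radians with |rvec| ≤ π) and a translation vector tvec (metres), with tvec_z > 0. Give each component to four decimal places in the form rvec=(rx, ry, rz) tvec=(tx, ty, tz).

rvec=(0.3495, 0.0879, 0.4316) tvec=(-0.4123, -0.0533, 1.1475)

Intrinsics K: fx=427.2, fy=737.6, cx=307.5, cy=220.9
Marker side s = 0.2 m; corners in marker frame (Z=0):
  M0 = (-0.1000, +0.1000, 0)
  M1 = (+0.1000, +0.1000, 0)
  M2 = (+0.1000, -0.1000, 0)
  M3 = (-0.1000, -0.1000, 0)
Detected image corners:
  c0 = (111.748045, 214.189704) px
  c1 = (176.904629, 267.141427) px
  c2 = (198.989707, 157.261747) px
  c3 = (129.699828, 101.178759) px
Planar DLT: solve 8×8 A·h = b for H (H[2,2]=1):
  H  [+334.46669 -53.03314 +154.00135]
  H  [+270.74904 +613.61424 +186.61808]
  H  [-0.00865 +0.30486 +1.00000]
B = K⁻¹H; ‖b₁‖=0.871482, ‖b₂‖=0.871482; λ = 2/(‖b₁‖+‖b₂‖) = 1.147471, sign → tz>0 ⇒ λ=+1.147471
r₁ = λ·B[:,0] = (+0.90553,+0.42417,-0.00992); r₂ = λ·B[:,1] = (-0.39424,+0.84982,+0.34981)
r₃ = r₁×r₂ = (+0.15681,-0.31285,+0.93677); SVD([r₁ r₂ r₃]) → R = UVᵀ:
  R  [+0.90553 -0.39424 +0.15681]
  R  [+0.42417 +0.84982 -0.31285]
  R  [-0.00992 +0.34981 +0.93677]
t = (-0.41230, -0.05333, +1.14747) m
tr R = 2.692120; θ = arccos((tr R − 1)/2) = 0.562246 rad = 32.214°
axis k = ((R−Rᵀ)₃₂, (R−Rᵀ)₁₃, (R−Rᵀ)₂₁) / (2 sinθ) = (+0.621536, +0.156385, +0.767618)
rvec = θ·k = (+0.349456, +0.087927, +0.431590)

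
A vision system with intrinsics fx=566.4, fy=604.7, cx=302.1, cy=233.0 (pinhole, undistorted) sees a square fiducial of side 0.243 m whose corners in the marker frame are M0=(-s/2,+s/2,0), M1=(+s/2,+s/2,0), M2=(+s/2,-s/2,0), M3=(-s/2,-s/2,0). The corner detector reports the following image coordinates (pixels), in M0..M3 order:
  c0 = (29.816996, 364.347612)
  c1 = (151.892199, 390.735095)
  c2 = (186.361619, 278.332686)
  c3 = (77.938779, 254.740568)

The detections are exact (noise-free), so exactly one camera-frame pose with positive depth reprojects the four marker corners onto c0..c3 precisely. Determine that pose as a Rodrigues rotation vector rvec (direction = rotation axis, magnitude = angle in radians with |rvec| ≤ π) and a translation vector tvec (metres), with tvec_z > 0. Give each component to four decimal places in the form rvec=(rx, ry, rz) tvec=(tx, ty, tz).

rvec=(-0.6053, -0.0678, 0.1935) tvec=(-0.3934, 0.1669, 1.1768)

Intrinsics K: fx=566.4, fy=604.7, cx=302.1, cy=233.0
Marker side s = 0.243 m; corners in marker frame (Z=0):
  M0 = (-0.1215, +0.1215, 0)
  M1 = (+0.1215, +0.1215, 0)
  M2 = (+0.1215, -0.1215, 0)
  M3 = (-0.1215, -0.1215, 0)
Detected image corners:
  c0 = (29.816996, 364.347612) px
  c1 = (151.892199, 390.735095) px
  c2 = (186.361619, 278.332686) px
  c3 = (77.938779, 254.740568) px
Planar DLT: solve 8×8 A·h = b for H (H[2,2]=1):
  H  [+473.24972 -224.05153 +112.75989]
  H  [+104.32139 +300.47609 +318.77385]
  H  [+0.00566 -0.48546 +1.00000]
B = K⁻¹H; ‖b₁‖=0.849788, ‖b₂‖=0.849788; λ = 2/(‖b₁‖+‖b₂‖) = 1.176764, sign → tz>0 ⇒ λ=+1.176764
r₁ = λ·B[:,0] = (+0.97968,+0.20045,+0.00666); r₂ = λ·B[:,1] = (-0.16079,+0.80486,-0.57127)
r₃ = r₁×r₂ = (-0.11987,+0.55860,+0.82073); SVD([r₁ r₂ r₃]) → R = UVᵀ:
  R  [+0.97968 -0.16079 -0.11987]
  R  [+0.20045 +0.80486 +0.55860]
  R  [+0.00666 -0.57127 +0.82073]
t = (-0.39338, +0.16692, +1.17676) m
tr R = 2.605270; θ = arccos((tr R − 1)/2) = 0.639096 rad = 36.618°
axis k = ((R−Rᵀ)₃₂, (R−Rᵀ)₁₃, (R−Rᵀ)₂₁) / (2 sinθ) = (-0.947129, -0.106062, +0.302816)
rvec = θ·k = (-0.605307, -0.067784, +0.193529)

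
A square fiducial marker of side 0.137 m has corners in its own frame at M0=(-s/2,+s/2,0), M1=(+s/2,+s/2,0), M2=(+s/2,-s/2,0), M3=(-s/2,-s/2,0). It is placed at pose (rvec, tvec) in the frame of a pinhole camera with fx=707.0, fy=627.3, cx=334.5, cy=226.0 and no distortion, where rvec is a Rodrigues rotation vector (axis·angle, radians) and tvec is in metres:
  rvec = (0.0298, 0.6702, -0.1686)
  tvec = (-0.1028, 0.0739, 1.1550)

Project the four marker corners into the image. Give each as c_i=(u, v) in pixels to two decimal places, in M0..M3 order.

c0=(249.19, 305.45) c1=(309.86, 300.24) c2=(295.59, 223.96) c3=(236.12, 234.56)

Intrinsics K: fx=707.0, fy=627.3, cx=334.5, cy=226.0
Marker side s = 0.137 m; corners in marker frame (Z=0):
  M0 = (-0.0685, +0.0685, 0)
  M1 = (+0.0685, +0.0685, 0)
  M2 = (+0.0685, -0.0685, 0)
  M3 = (-0.0685, -0.0685, 0)
rvec = (0.0298, 0.6702, -0.1686), |rvec| = θ = 0.69172 rad = 39.633°
Rodrigues: sinθ=0.63787, 1−cosθ=0.22985; R = I + sinθ·[k]× + (1−cosθ)·[k]×²:
    [+0.77057 +0.16507 +0.61560]
    [-0.14588 +0.98592 -0.08176]
    [-0.62043 -0.02680 +0.78380]
t = (-0.1028, 0.0739, 1.1550) m
M0: Pc = R·M0+t = (-0.14428, +0.15143, +1.19566); u = 707.0·(-0.14428)/1.19566 + 334.5 = 249.1884, v = 627.3·(+0.15143)/1.19566 + 226.0 = 305.4461
M1: Pc = R·M1+t = (-0.03871, +0.13144, +1.11066); u = 707.0·(-0.03871)/1.11066 + 334.5 = 309.8598, v = 627.3·(+0.13144)/1.11066 + 226.0 = 300.2384
M2: Pc = R·M2+t = (-0.06132, -0.00363, +1.11434); u = 707.0·(-0.06132)/1.11434 + 334.5 = 295.5933, v = 627.3·(-0.00363)/1.11434 + 226.0 = 223.9576
M3: Pc = R·M3+t = (-0.16689, +0.01636, +1.19934); u = 707.0·(-0.16689)/1.19934 + 334.5 = 236.1187, v = 627.3·(+0.01636)/1.19934 + 226.0 = 234.5555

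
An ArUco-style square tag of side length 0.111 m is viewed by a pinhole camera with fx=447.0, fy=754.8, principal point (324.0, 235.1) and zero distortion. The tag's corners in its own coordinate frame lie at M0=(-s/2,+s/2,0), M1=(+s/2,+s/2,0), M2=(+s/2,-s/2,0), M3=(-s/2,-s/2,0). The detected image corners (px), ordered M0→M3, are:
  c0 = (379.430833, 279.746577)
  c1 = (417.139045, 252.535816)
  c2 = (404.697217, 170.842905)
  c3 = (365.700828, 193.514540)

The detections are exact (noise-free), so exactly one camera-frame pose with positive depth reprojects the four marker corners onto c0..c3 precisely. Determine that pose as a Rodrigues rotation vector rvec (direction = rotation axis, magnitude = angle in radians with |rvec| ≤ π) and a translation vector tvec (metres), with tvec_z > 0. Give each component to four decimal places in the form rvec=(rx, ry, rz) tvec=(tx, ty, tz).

Intrinsics K: fx=447.0, fy=754.8, cx=324.0, cy=235.1
Marker side s = 0.111 m; corners in marker frame (Z=0):
  M0 = (-0.0555, +0.0555, 0)
  M1 = (+0.0555, +0.0555, 0)
  M2 = (+0.0555, -0.0555, 0)
  M3 = (-0.0555, -0.0555, 0)
Detected image corners:
  c0 = (379.430833, 279.746577) px
  c1 = (417.139045, 252.535816) px
  c2 = (404.697217, 170.842905) px
  c3 = (365.700828, 193.514540) px
Planar DLT: solve 8×8 A·h = b for H (H[2,2]=1):
  H  [+550.68354 +166.24415 +392.34446]
  H  [-107.41375 +783.58901 +224.08600]
  H  [+0.52383 +0.12386 +1.00000]
B = K⁻¹H; ‖b₁‖=1.045975, ‖b₂‖=1.045975; λ = 2/(‖b₁‖+‖b₂‖) = 0.956046, sign → tz>0 ⇒ λ=+0.956046
r₁ = λ·B[:,0] = (+0.81480,-0.29204,+0.50081); r₂ = λ·B[:,1] = (+0.26973,+0.95563,+0.11842)
r₃ = r₁×r₂ = (-0.51317,+0.03860,+0.85742); SVD([r₁ r₂ r₃]) → R = UVᵀ:
  R  [+0.81480 +0.26973 -0.51317]
  R  [-0.29204 +0.95563 +0.03860]
  R  [+0.50081 +0.11842 +0.85742]
t = (+0.14618, -0.01395, +0.95605) m
tr R = 2.627849; θ = arccos((tr R − 1)/2) = 0.619920 rad = 35.519°
axis k = ((R−Rᵀ)₃₂, (R−Rᵀ)₁₃, (R−Rᵀ)₂₁) / (2 sinθ) = (+0.068696, -0.872657, -0.483477)
rvec = θ·k = (+0.042586, -0.540978, -0.299717)

rvec=(0.0426, -0.5410, -0.2997) tvec=(0.1462, -0.0140, 0.9560)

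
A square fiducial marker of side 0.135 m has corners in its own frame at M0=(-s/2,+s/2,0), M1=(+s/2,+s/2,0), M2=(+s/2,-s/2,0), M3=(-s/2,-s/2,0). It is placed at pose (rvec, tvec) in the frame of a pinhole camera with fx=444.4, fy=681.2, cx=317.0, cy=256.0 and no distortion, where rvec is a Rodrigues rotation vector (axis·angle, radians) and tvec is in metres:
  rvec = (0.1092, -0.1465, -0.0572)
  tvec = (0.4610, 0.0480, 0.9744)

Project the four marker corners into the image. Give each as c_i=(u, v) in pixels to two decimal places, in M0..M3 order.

c0=(498.72, 339.62) c1=(554.95, 331.99) c2=(555.66, 239.70) c3=(498.55, 245.60)

Intrinsics K: fx=444.4, fy=681.2, cx=317.0, cy=256.0
Marker side s = 0.135 m; corners in marker frame (Z=0):
  M0 = (-0.0675, +0.0675, 0)
  M1 = (+0.0675, +0.0675, 0)
  M2 = (+0.0675, -0.0675, 0)
  M3 = (-0.0675, -0.0675, 0)
rvec = (0.1092, -0.1465, -0.0572), |rvec| = θ = 0.19146 rad = 10.970°
Rodrigues: sinθ=0.19030, 1−cosθ=0.01827; R = I + sinθ·[k]× + (1−cosθ)·[k]×²:
    [+0.98767 +0.04888 -0.14872]
    [-0.06483 +0.99242 -0.10436]
    [+0.14249 +0.11271 +0.98336]
t = (0.4610, 0.0480, 0.9744) m
M0: Pc = R·M0+t = (+0.39763, +0.11936, +0.97239); u = 444.4·(+0.39763)/0.97239 + 317.0 = 498.7249, v = 681.2·(+0.11936)/0.97239 + 256.0 = 339.6198
M1: Pc = R·M1+t = (+0.53097, +0.11061, +0.99163); u = 444.4·(+0.53097)/0.99163 + 317.0 = 554.9543, v = 681.2·(+0.11061)/0.99163 + 256.0 = 331.9858
M2: Pc = R·M2+t = (+0.52437, -0.02336, +0.97641); u = 444.4·(+0.52437)/0.97641 + 317.0 = 555.6593, v = 681.2·(-0.02336)/0.97641 + 256.0 = 239.6996
M3: Pc = R·M3+t = (+0.39103, -0.01461, +0.95717); u = 444.4·(+0.39103)/0.95717 + 317.0 = 498.5502, v = 681.2·(-0.01461)/0.95717 + 256.0 = 245.6003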